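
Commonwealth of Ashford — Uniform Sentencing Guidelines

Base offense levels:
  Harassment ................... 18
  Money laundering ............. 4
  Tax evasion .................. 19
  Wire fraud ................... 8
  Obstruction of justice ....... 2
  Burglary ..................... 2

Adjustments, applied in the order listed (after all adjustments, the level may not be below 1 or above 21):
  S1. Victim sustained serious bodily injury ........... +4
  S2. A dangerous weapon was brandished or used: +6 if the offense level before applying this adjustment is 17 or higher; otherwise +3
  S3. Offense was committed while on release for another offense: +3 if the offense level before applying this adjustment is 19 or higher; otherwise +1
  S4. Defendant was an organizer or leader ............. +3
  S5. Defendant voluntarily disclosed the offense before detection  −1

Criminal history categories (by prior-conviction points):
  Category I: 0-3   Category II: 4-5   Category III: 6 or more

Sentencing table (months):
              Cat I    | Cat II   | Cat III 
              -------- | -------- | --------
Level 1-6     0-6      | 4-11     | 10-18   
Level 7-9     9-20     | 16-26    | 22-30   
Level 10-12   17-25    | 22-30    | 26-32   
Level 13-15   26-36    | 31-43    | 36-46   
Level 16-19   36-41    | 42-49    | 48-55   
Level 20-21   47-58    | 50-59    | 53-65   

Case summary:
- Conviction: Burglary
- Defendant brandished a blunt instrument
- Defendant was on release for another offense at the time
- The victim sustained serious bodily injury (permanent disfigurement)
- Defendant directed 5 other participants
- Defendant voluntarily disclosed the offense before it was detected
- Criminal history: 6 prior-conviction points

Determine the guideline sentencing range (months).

Base offense level for burglary: 2.
S1 applies: 2 + 4 = 6.
S2 applies (level before this adjustment is 6 < 17, so +3): 6 + 3 = 9.
S3 applies (level before this adjustment is 9 < 19, so +1): 9 + 1 = 10.
S4 applies: 10 + 3 = 13.
S5 applies: 13 − 1 = 12.
Final offense level: 12.
Criminal history: 6 prior points → Category III (6+).
Level 12 falls in the 10-12 band.
Grid: Level 10-12 × Category III = 26-32 months.

26-32 months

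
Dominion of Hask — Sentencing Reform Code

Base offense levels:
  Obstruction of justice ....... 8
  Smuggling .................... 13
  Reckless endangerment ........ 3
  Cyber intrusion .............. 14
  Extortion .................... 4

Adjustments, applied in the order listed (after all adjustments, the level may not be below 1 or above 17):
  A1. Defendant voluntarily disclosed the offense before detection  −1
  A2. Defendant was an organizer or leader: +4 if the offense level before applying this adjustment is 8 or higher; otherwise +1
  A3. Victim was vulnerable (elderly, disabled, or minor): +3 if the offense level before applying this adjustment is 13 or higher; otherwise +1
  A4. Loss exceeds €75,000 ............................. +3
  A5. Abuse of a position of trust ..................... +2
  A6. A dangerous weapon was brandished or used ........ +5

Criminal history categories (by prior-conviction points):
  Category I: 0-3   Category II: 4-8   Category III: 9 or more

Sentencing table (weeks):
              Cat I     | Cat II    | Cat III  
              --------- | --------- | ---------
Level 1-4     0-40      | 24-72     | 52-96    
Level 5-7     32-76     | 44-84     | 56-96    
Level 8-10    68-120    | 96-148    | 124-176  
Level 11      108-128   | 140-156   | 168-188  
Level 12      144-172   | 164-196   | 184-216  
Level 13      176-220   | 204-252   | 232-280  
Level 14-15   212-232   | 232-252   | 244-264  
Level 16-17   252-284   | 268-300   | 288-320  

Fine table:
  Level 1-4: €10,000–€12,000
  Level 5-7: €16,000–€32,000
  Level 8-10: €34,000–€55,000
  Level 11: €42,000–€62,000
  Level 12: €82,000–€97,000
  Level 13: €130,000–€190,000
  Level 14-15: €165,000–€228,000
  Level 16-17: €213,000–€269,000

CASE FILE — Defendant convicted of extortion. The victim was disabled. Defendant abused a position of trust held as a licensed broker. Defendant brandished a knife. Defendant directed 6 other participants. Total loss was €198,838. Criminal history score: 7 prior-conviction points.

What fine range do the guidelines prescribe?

€213,000–€269,000

Base offense level for extortion: 4.
A2 applies (level before this adjustment is 4 < 8, so +1): 4 + 1 = 5.
A3 applies (level before this adjustment is 5 < 13, so +1): 5 + 1 = 6.
A4 applies: 6 + 3 = 9.
A5 applies: 9 + 2 = 11.
A6 applies: 11 + 5 = 16.
Final offense level: 16.
Level 16 falls in the 16-17 band.
Fine table: Level 16-17 → €213,000–€269,000.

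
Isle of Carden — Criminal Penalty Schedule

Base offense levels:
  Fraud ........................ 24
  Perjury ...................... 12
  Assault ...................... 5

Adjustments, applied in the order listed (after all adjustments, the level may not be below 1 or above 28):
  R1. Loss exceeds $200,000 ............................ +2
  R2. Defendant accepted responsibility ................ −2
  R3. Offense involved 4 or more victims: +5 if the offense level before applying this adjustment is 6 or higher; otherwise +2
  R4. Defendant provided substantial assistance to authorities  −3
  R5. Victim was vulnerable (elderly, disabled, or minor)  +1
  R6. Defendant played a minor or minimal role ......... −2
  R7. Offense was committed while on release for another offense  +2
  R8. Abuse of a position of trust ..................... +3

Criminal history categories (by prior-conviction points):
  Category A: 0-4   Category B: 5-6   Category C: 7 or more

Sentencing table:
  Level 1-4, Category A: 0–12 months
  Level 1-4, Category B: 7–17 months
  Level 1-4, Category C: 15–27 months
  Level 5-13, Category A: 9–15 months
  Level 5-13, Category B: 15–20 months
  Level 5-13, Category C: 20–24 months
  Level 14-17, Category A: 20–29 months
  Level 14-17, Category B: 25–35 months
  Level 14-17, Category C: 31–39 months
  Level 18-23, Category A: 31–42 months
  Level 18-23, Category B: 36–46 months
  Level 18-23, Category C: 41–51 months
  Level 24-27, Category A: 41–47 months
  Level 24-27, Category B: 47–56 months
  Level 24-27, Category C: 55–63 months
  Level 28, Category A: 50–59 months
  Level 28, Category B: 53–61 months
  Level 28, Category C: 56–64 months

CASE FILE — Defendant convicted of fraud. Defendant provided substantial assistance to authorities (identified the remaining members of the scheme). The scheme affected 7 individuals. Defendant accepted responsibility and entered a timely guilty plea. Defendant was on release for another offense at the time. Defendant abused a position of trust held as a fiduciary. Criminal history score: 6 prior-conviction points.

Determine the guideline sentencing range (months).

Base offense level for fraud: 24.
R1 does not apply.
R2 applies: 24 − 2 = 22.
R3 applies (level before this adjustment is 22 ≥ 6, so +5): 22 + 5 = 27.
R4 applies: 27 − 3 = 24.
R7 applies: 24 + 2 = 26.
R8 applies: 26 + 3 = 29.
Level 29 exceeds the maximum of 28; capped at 28.
Final offense level: 28.
Criminal history: 6 prior points → Category B (5-6).
Level 28 falls in the 28 band.
Grid: Level 28 × Category B = 53-61 months.

53-61 months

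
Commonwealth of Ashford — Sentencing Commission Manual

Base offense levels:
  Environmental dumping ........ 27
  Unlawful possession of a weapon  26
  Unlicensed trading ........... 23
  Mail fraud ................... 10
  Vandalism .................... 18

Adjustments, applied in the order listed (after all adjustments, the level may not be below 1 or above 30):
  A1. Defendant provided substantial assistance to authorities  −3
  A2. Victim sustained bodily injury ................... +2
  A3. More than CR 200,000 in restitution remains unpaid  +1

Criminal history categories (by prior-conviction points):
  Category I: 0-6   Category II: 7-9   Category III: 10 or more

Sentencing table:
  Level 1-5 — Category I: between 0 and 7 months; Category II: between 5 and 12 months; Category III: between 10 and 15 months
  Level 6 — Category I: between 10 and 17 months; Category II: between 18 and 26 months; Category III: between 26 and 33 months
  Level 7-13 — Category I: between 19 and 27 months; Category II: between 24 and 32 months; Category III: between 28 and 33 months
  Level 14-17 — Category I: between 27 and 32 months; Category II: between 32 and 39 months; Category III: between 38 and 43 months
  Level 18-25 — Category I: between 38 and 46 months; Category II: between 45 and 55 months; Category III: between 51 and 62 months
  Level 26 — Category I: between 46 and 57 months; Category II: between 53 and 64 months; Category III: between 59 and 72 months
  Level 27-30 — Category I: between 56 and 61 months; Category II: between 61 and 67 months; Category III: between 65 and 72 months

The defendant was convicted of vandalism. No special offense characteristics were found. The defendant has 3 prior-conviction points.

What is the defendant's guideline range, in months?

Base offense level for vandalism: 18.
Final offense level: 18.
Criminal history: 3 prior points → Category I (0-6).
Level 18 falls in the 18-25 band.
Grid: Level 18-25 × Category I = 38-46 months.

38-46 months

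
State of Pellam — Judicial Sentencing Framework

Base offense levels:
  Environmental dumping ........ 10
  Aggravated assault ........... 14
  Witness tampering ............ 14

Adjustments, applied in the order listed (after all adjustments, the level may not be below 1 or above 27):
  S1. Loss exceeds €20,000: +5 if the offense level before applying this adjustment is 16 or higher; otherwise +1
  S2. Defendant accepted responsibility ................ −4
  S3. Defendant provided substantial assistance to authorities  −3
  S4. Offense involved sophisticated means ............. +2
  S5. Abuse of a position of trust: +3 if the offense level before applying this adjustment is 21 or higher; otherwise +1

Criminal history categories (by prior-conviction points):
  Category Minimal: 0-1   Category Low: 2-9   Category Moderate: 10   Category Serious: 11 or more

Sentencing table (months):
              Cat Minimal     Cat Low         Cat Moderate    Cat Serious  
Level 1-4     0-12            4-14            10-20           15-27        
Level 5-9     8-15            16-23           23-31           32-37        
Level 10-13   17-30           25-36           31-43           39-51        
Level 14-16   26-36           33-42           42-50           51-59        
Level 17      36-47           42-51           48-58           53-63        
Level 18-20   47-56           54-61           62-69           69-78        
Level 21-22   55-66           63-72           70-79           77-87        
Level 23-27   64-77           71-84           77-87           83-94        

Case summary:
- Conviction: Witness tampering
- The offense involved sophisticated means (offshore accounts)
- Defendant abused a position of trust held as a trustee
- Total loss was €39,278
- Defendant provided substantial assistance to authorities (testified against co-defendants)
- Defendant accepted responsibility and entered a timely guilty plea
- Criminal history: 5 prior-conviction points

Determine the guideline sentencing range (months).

25-36 months

Base offense level for witness tampering: 14.
S1 applies (level before this adjustment is 14 < 16, so +1): 14 + 1 = 15.
S2 applies: 15 − 4 = 11.
S3 applies: 11 − 3 = 8.
S4 applies: 8 + 2 = 10.
S5 applies (level before this adjustment is 10 < 21, so +1): 10 + 1 = 11.
Final offense level: 11.
Criminal history: 5 prior points → Category Low (2-9).
Level 11 falls in the 10-13 band.
Grid: Level 10-13 × Category Low = 25-36 months.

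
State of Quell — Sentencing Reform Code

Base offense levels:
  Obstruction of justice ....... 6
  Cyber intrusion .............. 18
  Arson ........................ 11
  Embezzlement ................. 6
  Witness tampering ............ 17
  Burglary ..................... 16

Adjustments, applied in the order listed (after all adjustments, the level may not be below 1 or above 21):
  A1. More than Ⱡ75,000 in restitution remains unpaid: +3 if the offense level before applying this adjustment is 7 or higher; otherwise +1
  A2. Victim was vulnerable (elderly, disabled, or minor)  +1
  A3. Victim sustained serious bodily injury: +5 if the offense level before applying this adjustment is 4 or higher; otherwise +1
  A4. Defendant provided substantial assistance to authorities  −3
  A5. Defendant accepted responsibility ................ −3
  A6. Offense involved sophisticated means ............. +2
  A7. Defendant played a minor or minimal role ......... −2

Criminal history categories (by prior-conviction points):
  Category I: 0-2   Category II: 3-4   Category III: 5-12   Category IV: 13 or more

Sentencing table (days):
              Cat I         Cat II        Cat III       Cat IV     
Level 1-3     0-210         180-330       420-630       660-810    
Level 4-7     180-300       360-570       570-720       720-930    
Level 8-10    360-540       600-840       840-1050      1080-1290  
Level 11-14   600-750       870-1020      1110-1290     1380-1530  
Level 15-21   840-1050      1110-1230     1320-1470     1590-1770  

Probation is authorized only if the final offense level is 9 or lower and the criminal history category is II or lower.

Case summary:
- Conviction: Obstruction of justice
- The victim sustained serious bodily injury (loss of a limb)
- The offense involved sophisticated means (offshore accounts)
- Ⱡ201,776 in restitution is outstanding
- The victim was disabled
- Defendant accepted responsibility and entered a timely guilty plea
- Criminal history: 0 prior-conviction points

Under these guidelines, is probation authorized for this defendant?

Base offense level for obstruction of justice: 6.
A1 applies (level before this adjustment is 6 < 7, so +1): 6 + 1 = 7.
A2 applies: 7 + 1 = 8.
A3 applies (level before this adjustment is 8 ≥ 4, so +5): 8 + 5 = 13.
A5 applies: 13 − 3 = 10.
A6 applies: 10 + 2 = 12.
Final offense level: 12.
Criminal history: 0 prior points → Category I (0-2).
Level 12 falls in the 11-14 band.
Grid: Level 11-14 × Category I = 600-750 days.
Probation check: level 12 > 9 and category I ≤ II → not eligible.

No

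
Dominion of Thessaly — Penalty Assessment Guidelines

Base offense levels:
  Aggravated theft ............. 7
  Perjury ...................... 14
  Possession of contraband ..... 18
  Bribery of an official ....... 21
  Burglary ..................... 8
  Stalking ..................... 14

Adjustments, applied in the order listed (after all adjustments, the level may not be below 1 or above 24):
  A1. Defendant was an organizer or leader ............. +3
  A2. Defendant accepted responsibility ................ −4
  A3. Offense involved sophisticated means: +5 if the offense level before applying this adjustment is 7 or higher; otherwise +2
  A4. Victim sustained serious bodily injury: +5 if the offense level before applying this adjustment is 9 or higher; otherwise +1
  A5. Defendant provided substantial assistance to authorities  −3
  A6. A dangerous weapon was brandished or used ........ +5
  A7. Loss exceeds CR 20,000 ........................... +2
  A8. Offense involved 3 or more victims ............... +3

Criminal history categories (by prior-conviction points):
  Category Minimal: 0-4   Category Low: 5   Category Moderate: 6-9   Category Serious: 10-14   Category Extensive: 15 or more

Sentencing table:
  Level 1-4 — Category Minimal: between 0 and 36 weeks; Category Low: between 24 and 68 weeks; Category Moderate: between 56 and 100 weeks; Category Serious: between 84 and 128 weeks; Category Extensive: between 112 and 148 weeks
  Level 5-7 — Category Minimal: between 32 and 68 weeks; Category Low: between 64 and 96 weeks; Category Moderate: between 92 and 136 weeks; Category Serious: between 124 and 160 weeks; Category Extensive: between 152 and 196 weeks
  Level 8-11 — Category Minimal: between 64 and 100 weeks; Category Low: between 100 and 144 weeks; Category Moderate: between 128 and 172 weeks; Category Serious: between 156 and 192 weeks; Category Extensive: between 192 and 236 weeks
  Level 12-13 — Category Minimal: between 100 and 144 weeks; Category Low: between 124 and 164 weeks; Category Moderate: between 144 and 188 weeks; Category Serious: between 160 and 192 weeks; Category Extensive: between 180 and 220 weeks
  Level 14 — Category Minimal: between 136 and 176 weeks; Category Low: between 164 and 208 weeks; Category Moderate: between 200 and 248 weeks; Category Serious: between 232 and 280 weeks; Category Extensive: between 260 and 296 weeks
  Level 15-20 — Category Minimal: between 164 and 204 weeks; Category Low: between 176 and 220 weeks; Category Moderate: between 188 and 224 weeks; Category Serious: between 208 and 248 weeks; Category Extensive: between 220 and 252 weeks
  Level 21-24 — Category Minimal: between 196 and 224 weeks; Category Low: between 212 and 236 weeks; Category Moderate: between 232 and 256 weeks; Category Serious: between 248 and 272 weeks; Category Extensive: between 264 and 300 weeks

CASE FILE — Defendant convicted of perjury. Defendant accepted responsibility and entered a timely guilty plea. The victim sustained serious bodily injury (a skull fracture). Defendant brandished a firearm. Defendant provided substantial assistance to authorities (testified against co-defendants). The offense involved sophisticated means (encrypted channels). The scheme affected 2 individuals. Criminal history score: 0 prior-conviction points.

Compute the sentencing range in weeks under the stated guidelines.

196-224 weeks

Base offense level for perjury: 14.
A1 does not apply.
A2 applies: 14 − 4 = 10.
A3 applies (level before this adjustment is 10 ≥ 7, so +5): 10 + 5 = 15.
A4 applies (level before this adjustment is 15 ≥ 9, so +5): 15 + 5 = 20.
A5 applies: 20 − 3 = 17.
A6 applies: 17 + 5 = 22.
Final offense level: 22.
Criminal history: 0 prior points → Category Minimal (0-4).
Level 22 falls in the 21-24 band.
Grid: Level 21-24 × Category Minimal = 196-224 weeks.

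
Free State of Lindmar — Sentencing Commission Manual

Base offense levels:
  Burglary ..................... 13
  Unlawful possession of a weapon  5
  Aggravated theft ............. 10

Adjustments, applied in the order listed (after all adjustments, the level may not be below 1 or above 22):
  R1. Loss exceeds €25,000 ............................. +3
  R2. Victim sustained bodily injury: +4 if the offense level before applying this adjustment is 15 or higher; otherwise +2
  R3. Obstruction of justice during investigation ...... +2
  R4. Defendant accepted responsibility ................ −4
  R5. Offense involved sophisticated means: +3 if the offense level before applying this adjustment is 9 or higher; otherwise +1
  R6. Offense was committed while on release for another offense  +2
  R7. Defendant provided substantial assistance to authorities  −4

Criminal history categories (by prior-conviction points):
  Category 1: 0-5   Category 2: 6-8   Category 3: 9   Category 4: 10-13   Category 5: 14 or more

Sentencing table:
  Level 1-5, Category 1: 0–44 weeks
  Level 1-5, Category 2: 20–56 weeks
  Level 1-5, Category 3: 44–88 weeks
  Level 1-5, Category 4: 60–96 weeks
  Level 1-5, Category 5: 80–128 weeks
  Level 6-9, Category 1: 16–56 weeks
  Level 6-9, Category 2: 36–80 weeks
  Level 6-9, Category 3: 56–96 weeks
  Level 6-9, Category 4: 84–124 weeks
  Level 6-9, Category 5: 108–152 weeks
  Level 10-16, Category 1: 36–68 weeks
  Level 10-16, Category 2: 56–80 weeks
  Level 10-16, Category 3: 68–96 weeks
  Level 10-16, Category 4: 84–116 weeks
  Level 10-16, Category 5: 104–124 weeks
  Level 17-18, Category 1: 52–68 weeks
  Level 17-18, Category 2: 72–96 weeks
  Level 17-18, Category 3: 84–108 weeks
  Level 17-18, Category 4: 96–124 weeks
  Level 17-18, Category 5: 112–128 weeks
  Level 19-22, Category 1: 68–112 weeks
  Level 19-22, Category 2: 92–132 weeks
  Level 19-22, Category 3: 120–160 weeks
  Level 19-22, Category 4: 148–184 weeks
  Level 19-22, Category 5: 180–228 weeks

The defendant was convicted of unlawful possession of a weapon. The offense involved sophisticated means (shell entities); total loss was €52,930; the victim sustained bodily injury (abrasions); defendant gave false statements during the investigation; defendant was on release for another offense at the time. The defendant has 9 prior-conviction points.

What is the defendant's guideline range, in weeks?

84-108 weeks

Base offense level for unlawful possession of a weapon: 5.
R1 applies: 5 + 3 = 8.
R2 applies (level before this adjustment is 8 < 15, so +2): 8 + 2 = 10.
R3 applies: 10 + 2 = 12.
R5 applies (level before this adjustment is 12 ≥ 9, so +3): 12 + 3 = 15.
R6 applies: 15 + 2 = 17.
R7 does not apply.
Final offense level: 17.
Criminal history: 9 prior points → Category 3 (9).
Level 17 falls in the 17-18 band.
Grid: Level 17-18 × Category 3 = 84-108 weeks.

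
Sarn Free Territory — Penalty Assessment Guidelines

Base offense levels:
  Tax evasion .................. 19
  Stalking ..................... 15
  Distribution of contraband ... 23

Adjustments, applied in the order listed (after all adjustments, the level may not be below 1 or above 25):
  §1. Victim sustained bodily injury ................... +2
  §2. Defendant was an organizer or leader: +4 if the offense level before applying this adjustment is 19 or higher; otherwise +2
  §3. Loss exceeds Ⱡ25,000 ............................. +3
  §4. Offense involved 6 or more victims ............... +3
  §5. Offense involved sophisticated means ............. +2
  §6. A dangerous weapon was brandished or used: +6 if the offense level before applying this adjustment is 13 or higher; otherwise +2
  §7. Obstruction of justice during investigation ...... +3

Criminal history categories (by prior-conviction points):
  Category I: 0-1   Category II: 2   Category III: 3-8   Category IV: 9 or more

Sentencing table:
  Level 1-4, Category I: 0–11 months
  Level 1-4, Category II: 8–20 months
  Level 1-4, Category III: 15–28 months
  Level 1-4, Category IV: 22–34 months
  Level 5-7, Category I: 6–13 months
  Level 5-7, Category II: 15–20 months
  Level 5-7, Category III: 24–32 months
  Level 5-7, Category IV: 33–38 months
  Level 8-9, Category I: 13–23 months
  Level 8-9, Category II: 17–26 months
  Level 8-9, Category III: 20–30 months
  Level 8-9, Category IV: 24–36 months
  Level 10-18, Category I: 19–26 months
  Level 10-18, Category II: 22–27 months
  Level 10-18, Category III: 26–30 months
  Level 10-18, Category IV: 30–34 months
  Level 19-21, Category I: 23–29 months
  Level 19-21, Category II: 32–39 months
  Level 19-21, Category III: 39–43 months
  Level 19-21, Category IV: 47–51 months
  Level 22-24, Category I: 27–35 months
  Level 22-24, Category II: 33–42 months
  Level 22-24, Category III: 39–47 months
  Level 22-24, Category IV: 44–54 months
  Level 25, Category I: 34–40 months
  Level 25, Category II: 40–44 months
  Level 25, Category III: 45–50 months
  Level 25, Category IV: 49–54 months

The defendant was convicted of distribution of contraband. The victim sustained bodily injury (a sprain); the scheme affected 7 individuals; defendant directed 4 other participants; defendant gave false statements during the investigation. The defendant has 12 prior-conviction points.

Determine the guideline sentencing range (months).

Base offense level for distribution of contraband: 23.
§1 applies: 23 + 2 = 25.
§2 applies (level before this adjustment is 25 ≥ 19, so +4): 25 + 4 = 29.
§4 applies: 29 + 3 = 32.
§6 does not apply.
§7 applies: 32 + 3 = 35.
Level 35 exceeds the maximum of 25; capped at 25.
Final offense level: 25.
Criminal history: 12 prior points → Category IV (9+).
Level 25 falls in the 25 band.
Grid: Level 25 × Category IV = 49-54 months.

49-54 months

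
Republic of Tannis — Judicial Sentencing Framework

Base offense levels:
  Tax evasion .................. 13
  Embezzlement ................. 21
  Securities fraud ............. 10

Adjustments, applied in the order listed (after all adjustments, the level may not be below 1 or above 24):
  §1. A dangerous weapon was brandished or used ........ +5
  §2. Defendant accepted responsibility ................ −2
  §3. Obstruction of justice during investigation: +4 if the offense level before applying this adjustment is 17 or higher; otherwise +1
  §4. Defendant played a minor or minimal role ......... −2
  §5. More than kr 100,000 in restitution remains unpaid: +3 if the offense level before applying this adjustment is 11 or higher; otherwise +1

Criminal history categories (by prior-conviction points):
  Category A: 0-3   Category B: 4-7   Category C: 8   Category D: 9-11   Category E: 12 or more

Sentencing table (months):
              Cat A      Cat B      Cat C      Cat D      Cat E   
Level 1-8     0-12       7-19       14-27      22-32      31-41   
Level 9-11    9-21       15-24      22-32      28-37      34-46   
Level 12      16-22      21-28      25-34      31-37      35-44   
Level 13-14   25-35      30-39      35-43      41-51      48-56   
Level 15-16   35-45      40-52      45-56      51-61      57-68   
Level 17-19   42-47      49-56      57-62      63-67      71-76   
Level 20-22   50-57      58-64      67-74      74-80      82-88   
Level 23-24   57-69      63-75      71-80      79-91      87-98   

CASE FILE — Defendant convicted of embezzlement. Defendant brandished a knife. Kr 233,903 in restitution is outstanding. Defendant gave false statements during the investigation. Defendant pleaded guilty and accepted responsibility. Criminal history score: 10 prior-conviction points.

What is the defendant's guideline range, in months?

Base offense level for embezzlement: 21.
§1 applies: 21 + 5 = 26.
§2 applies: 26 − 2 = 24.
§3 applies (level before this adjustment is 24 ≥ 17, so +4): 24 + 4 = 28.
§4 does not apply.
§5 applies (level before this adjustment is 28 ≥ 11, so +3): 28 + 3 = 31.
Level 31 exceeds the maximum of 24; capped at 24.
Final offense level: 24.
Criminal history: 10 prior points → Category D (9-11).
Level 24 falls in the 23-24 band.
Grid: Level 23-24 × Category D = 79-91 months.

79-91 months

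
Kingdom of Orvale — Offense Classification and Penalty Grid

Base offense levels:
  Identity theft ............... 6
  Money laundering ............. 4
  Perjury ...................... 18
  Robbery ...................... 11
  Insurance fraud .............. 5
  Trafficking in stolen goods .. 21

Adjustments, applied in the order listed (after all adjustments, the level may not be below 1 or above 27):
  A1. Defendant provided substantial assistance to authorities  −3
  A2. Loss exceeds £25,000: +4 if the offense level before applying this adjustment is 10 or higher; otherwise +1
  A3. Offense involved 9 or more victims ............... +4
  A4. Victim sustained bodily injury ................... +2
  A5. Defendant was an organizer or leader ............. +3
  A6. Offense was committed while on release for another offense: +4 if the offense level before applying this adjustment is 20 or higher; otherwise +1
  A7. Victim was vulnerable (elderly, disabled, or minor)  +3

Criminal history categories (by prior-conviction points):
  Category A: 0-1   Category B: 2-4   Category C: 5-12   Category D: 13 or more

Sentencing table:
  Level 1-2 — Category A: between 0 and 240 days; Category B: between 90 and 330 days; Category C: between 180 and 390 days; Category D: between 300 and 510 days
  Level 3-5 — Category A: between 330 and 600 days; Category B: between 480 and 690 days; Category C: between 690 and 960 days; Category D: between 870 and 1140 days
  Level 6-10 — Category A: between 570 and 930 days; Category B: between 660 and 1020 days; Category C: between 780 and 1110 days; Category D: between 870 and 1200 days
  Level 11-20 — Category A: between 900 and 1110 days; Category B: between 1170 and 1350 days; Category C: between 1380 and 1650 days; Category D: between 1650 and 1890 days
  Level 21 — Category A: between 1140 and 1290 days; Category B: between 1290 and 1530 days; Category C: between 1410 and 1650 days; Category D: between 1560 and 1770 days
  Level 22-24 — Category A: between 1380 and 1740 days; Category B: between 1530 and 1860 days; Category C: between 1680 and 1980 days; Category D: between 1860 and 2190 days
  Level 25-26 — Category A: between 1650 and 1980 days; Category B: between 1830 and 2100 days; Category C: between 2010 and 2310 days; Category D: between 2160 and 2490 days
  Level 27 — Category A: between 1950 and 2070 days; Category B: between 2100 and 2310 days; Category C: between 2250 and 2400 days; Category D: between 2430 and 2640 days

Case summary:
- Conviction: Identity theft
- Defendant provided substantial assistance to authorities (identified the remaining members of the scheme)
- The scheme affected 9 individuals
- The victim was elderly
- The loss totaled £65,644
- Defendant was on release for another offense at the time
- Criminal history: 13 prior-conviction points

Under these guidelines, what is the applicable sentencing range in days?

1650-1890 days

Base offense level for identity theft: 6.
A1 applies: 6 − 3 = 3.
A2 applies (level before this adjustment is 3 < 10, so +1): 3 + 1 = 4.
A3 applies: 4 + 4 = 8.
A4 does not apply.
A6 applies (level before this adjustment is 8 < 20, so +1): 8 + 1 = 9.
A7 applies: 9 + 3 = 12.
Final offense level: 12.
Criminal history: 13 prior points → Category D (13+).
Level 12 falls in the 11-20 band.
Grid: Level 11-20 × Category D = 1650-1890 days.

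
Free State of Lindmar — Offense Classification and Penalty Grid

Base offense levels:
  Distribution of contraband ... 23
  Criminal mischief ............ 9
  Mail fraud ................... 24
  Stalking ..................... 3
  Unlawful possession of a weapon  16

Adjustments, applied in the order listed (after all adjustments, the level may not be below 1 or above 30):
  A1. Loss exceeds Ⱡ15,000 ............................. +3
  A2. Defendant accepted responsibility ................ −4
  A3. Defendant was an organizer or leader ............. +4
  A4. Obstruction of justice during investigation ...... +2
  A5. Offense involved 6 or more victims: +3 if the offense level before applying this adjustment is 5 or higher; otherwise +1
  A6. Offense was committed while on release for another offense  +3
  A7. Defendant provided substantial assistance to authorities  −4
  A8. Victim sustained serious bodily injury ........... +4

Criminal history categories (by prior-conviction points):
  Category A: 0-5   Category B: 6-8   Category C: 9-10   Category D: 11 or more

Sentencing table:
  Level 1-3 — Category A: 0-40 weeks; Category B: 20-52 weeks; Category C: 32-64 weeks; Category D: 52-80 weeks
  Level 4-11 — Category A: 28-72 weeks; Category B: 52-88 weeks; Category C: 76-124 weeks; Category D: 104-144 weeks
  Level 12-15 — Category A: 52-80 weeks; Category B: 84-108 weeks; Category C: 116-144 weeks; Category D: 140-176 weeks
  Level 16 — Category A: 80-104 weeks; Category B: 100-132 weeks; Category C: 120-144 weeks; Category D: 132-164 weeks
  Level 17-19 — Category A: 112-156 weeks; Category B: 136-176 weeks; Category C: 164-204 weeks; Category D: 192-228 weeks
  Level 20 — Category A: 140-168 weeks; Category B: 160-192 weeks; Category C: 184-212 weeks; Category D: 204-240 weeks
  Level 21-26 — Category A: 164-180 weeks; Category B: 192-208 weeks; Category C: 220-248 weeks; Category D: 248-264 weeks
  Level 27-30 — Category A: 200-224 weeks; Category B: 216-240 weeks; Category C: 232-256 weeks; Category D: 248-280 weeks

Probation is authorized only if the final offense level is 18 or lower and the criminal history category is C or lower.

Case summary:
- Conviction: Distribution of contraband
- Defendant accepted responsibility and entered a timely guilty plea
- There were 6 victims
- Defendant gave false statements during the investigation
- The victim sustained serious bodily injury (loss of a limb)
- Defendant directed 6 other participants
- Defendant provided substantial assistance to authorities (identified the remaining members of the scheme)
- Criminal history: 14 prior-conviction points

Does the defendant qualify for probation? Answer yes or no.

No

Base offense level for distribution of contraband: 23.
A1 does not apply.
A2 applies: 23 − 4 = 19.
A3 applies: 19 + 4 = 23.
A4 applies: 23 + 2 = 25.
A5 applies (level before this adjustment is 25 ≥ 5, so +3): 25 + 3 = 28.
A6 does not apply.
A7 applies: 28 − 4 = 24.
A8 applies: 24 + 4 = 28.
Final offense level: 28.
Criminal history: 14 prior points → Category D (11+).
Level 28 falls in the 27-30 band.
Grid: Level 27-30 × Category D = 248-280 weeks.
Probation check: level 28 > 18 and category D > C → not eligible.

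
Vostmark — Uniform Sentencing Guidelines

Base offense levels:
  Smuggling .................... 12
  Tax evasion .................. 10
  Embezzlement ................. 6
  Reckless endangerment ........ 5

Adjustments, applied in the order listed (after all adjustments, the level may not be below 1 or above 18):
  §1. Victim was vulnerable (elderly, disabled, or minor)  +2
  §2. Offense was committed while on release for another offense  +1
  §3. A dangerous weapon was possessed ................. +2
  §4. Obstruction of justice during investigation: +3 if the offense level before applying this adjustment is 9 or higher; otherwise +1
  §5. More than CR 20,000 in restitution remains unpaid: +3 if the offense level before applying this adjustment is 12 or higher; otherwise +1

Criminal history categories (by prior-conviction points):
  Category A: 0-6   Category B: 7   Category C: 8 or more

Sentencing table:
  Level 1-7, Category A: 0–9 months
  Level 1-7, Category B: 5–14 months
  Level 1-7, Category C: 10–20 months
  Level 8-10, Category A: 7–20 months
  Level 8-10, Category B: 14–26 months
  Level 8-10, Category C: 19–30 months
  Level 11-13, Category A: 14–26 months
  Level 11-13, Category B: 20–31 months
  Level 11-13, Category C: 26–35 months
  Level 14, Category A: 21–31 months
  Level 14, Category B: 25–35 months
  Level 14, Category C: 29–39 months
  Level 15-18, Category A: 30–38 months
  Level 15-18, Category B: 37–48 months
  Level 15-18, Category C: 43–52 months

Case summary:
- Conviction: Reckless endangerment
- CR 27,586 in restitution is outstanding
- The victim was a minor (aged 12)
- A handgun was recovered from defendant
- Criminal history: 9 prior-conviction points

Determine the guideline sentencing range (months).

Base offense level for reckless endangerment: 5.
§1 applies: 5 + 2 = 7.
§3 applies: 7 + 2 = 9.
§5 applies (level before this adjustment is 9 < 12, so +1): 9 + 1 = 10.
Final offense level: 10.
Criminal history: 9 prior points → Category C (8+).
Level 10 falls in the 8-10 band.
Grid: Level 8-10 × Category C = 19-30 months.

19-30 months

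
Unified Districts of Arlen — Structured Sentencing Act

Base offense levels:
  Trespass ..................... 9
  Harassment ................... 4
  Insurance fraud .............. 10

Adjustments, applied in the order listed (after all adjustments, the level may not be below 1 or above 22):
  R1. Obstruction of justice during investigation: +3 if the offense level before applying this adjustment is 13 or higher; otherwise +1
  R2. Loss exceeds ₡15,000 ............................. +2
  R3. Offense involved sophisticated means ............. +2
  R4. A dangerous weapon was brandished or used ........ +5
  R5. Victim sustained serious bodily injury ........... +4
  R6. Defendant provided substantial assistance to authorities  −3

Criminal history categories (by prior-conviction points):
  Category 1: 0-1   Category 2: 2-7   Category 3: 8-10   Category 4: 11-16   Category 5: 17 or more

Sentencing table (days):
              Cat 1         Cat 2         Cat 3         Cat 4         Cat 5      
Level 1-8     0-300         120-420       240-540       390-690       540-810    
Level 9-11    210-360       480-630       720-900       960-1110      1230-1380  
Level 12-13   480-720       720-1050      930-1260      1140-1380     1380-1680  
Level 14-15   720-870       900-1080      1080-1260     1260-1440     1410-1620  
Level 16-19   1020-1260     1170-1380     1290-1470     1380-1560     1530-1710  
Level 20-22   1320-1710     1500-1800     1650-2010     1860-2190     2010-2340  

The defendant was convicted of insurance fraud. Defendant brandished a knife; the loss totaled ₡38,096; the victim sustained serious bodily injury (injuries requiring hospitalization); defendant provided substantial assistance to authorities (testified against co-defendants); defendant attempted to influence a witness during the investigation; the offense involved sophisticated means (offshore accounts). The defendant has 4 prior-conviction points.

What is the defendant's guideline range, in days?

Base offense level for insurance fraud: 10.
R1 applies (level before this adjustment is 10 < 13, so +1): 10 + 1 = 11.
R2 applies: 11 + 2 = 13.
R3 applies: 13 + 2 = 15.
R4 applies: 15 + 5 = 20.
R5 applies: 20 + 4 = 24.
R6 applies: 24 − 3 = 21.
Final offense level: 21.
Criminal history: 4 prior points → Category 2 (2-7).
Level 21 falls in the 20-22 band.
Grid: Level 20-22 × Category 2 = 1500-1800 days.

1500-1800 days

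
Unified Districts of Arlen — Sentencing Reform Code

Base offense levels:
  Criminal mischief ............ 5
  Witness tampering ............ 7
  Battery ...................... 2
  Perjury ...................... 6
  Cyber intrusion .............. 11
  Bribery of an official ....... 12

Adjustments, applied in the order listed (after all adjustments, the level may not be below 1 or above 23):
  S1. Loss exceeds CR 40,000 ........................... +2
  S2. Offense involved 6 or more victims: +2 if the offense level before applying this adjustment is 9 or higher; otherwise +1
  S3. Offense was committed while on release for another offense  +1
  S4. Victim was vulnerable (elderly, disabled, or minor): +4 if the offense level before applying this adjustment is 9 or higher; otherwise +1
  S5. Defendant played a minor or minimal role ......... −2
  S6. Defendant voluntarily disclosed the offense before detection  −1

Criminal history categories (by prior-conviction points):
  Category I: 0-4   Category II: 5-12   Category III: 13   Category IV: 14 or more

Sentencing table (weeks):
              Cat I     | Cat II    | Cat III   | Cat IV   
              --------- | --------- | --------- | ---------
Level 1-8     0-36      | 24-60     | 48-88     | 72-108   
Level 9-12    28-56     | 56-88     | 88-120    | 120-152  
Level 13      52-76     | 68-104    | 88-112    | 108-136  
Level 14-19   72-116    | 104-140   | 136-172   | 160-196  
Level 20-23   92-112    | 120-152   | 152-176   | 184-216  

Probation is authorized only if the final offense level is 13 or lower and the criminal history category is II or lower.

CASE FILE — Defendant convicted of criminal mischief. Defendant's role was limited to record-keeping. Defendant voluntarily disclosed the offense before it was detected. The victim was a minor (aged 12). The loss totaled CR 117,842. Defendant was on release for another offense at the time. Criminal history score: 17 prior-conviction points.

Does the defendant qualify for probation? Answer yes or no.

No

Base offense level for criminal mischief: 5.
S1 applies: 5 + 2 = 7.
S3 applies: 7 + 1 = 8.
S4 applies (level before this adjustment is 8 < 9, so +1): 8 + 1 = 9.
S5 applies: 9 − 2 = 7.
S6 applies: 7 − 1 = 6.
Final offense level: 6.
Criminal history: 17 prior points → Category IV (14+).
Level 6 falls in the 1-8 band.
Grid: Level 1-8 × Category IV = 72-108 weeks.
Probation check: level 6 ≤ 13 and category IV > II → not eligible.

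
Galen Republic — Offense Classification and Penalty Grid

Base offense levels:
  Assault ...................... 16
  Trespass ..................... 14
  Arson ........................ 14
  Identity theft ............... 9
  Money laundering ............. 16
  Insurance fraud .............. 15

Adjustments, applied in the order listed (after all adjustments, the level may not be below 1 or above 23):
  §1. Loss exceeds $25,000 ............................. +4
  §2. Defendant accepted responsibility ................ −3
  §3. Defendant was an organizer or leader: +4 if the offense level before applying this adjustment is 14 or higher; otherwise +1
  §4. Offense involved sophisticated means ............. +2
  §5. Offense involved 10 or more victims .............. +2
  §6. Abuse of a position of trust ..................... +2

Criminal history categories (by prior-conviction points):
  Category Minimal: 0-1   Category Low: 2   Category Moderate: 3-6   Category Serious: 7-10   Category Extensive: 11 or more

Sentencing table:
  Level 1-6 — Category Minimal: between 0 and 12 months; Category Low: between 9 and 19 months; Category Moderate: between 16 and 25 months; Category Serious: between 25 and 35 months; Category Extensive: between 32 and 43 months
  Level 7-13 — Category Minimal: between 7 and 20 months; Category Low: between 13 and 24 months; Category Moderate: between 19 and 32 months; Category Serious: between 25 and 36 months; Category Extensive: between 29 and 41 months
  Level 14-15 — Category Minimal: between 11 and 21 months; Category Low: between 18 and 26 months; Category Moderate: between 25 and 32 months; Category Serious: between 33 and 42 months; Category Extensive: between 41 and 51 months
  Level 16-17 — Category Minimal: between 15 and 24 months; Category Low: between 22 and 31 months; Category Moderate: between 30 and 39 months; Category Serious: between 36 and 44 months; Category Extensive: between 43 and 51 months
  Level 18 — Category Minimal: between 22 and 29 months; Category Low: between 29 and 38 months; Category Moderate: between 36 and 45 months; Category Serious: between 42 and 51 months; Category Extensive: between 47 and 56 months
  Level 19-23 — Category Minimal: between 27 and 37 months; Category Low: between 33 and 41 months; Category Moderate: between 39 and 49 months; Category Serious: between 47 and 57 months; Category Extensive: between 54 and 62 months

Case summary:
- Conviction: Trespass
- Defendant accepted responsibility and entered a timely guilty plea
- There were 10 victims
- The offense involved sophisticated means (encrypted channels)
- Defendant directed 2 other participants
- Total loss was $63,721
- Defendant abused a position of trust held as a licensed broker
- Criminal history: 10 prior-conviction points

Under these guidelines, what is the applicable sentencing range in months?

47-57 months

Base offense level for trespass: 14.
§1 applies: 14 + 4 = 18.
§2 applies: 18 − 3 = 15.
§3 applies (level before this adjustment is 15 ≥ 14, so +4): 15 + 4 = 19.
§4 applies: 19 + 2 = 21.
§5 applies: 21 + 2 = 23.
§6 applies: 23 + 2 = 25.
Level 25 exceeds the maximum of 23; capped at 23.
Final offense level: 23.
Criminal history: 10 prior points → Category Serious (7-10).
Level 23 falls in the 19-23 band.
Grid: Level 19-23 × Category Serious = 47-57 months.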